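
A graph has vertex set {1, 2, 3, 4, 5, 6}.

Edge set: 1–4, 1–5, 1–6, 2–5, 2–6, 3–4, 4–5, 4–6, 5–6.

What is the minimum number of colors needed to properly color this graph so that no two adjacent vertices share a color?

4

1, 4, 5, 6 are pairwise adjacent (a clique of size 4), so at least 4 colors are needed.
4 colors suffice: color a → {3, 6}; color b → {2, 4}; color c → {5}; color d → {1}. Each edge has distinct colors on its endpoints.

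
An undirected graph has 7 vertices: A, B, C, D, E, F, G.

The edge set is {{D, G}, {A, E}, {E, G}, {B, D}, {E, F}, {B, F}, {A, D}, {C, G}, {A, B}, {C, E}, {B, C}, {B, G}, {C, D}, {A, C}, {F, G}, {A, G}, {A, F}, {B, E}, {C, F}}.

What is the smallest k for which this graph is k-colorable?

6

A, B, C, E, F, G are pairwise adjacent (a clique of size 6), so at least 6 colors are needed.
6 colors suffice: color 1 → {A}; color 2 → {C}; color 3 → {B}; color 4 → {G}; color 5 → {D, F}; color 6 → {E}. No two adjacent vertices share a color.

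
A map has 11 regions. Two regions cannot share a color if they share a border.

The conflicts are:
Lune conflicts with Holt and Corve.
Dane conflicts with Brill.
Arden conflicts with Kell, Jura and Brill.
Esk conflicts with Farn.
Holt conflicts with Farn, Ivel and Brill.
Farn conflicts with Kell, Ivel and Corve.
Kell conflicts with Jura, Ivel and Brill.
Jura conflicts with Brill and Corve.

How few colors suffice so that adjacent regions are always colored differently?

Arden, Kell, Jura, Brill pairwise conflict, so at least 4 colors are needed.
A valid assignment using 4 colors: Lune=1, Dane=2, Arden=4, Esk=2, Holt=2, Farn=1, Kell=2, Jura=3, Ivel=3, Brill=1, Corve=2. Each listed conflict is separated.

4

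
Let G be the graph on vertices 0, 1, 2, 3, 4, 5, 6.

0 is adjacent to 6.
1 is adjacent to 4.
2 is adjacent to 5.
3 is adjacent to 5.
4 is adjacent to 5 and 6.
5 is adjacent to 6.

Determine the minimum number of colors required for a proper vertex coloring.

4, 5, 6 form a triangle, so at least 3 colors are needed.
One proper 3-coloring: 0=a, 1=a, 2=b, 3=b, 4=b, 5=a, 6=c. No two adjacent vertices share a color.

3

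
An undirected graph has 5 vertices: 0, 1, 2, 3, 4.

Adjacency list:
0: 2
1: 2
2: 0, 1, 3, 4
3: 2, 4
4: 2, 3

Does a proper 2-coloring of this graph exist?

No

2, 3, 4 form a triangle, so at least 3 colors are needed.
So 2 colors are not enough.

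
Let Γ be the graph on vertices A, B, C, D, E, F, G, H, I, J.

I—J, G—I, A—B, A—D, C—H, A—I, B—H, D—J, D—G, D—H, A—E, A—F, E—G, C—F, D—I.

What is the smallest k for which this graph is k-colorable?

D, G, I form a triangle, so at least 3 colors are needed.
One proper 3-coloring: A=2, B=1, C=3, D=1, E=1, F=1, G=2, H=2, I=3, J=2. No two adjacent vertices share a color.

3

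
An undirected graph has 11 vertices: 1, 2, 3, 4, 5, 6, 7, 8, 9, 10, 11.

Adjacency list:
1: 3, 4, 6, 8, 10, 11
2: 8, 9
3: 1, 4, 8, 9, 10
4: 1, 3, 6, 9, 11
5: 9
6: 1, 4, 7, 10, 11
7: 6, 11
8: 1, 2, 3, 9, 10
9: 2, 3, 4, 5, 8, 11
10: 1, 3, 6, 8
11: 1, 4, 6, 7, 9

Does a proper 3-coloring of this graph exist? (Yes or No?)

No

1, 3, 8, 10 are pairwise adjacent (a clique of size 4), so at least 4 colors are needed.
So 3 colors are not enough.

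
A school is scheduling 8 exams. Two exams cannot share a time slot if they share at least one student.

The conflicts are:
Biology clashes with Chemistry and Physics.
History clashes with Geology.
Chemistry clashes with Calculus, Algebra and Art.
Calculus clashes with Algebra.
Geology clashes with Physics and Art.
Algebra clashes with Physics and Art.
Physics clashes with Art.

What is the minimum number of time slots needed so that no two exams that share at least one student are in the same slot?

3

Chemistry, Calculus, Algebra all conflict with each other, so at least 3 time slots are needed.
3 time slots suffice: Biology=2, History=1, Chemistry=1, Calculus=3, Geology=2, Algebra=2, Physics=1, Art=3. No two conflicting exams share a time slot.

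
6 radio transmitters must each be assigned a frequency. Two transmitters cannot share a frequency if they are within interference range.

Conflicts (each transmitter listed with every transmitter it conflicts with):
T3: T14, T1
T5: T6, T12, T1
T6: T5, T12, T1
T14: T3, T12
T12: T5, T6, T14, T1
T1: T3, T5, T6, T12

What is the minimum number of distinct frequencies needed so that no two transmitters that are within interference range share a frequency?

T5, T6, T12, T1 are mutually in conflict, so at least 4 frequencies are needed.
A valid assignment using 4 frequencies: T3=1, T5=4, T6=3, T14=2, T12=1, T1=2. No two conflicting transmitters share a frequency.

4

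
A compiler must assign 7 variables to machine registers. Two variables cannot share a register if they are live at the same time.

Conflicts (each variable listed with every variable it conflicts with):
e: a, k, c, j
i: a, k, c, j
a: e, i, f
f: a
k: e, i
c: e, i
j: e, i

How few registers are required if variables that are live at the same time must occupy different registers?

2

a and f conflict, so at least 2 registers are needed.
2 registers suffice: register 1 → {e, i, f}; register 2 → {a, k, c, j}. Each listed conflict is separated.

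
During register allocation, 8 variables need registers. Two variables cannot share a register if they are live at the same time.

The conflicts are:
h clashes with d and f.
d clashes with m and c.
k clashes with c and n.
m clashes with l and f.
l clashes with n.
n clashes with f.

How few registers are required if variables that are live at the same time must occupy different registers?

2

d and m conflict, so at least 2 registers are needed.
2 registers suffice: h=1, d=2, k=2, m=1, l=2, c=1, n=1, f=2. Every pair that conflicts lands in different registers.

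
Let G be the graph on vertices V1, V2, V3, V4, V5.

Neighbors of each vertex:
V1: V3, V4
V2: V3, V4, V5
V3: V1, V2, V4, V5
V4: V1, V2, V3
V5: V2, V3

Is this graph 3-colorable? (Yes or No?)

The chromatic number is 3. V2, V3, V5 are pairwise adjacent, so at least 3 colors are needed.
3 colors suffice: color 1 → {V3}; color 2 → {V1, V2}; color 3 → {V4, V5}.
That is already a proper 3-coloring.

Yes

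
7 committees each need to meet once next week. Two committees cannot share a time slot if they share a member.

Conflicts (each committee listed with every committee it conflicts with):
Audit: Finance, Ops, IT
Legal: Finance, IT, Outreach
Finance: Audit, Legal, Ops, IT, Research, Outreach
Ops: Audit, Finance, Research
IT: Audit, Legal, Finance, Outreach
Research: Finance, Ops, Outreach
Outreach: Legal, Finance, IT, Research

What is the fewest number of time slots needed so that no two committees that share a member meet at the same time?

Legal, Finance, IT, Outreach all conflict with each other, so at least 4 time slots are needed.
Using 4 time slots: Audit=2, Legal=4, Finance=1, Ops=4, IT=3, Research=3, Outreach=2. No two conflicting committees share a time slot.

4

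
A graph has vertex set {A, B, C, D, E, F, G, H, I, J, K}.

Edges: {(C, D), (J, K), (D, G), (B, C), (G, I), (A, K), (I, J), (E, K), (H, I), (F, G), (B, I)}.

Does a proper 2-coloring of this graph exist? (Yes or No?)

The cycle C-D-G-I-B-C has odd length 5, so it cannot be 2-colored; at least 3 colors are needed.
So 2 colors are not enough.

No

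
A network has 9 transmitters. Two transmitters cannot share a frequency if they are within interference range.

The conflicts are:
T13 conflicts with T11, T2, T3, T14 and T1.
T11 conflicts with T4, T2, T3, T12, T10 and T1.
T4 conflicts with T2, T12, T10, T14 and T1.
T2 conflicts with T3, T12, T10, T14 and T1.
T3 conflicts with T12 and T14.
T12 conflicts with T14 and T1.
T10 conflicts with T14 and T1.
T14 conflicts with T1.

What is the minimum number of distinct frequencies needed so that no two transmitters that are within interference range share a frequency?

5

T4, T2, T12, T14, T1 pairwise conflict, so at least 5 frequencies are needed.
5 frequencies suffice: T13=4, T11=3, T4=4, T2=1, T3=2, T12=5, T10=5, T14=3, T1=2. Every pair that conflicts lands in different frequencies.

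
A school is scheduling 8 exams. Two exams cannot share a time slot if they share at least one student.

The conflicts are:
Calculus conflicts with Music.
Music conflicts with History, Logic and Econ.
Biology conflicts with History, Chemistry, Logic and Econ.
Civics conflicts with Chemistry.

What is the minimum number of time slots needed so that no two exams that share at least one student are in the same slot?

Music and History conflict, so at least 2 time slots are needed.
2 time slots suffice: time slot 1 → {Music, Biology, Civics}; time slot 2 → {Calculus, History, Chemistry, Logic, Econ}. Each listed conflict is separated.

2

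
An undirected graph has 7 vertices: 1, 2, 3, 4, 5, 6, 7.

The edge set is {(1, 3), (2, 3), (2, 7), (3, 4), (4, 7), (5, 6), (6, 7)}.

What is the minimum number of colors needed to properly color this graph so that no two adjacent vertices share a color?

2 and 3 are adjacent, so at least 2 colors are needed.
2 colors suffice: 1=b, 2=b, 3=a, 4=b, 5=a, 6=b, 7=a. Each edge has distinct colors on its endpoints.

2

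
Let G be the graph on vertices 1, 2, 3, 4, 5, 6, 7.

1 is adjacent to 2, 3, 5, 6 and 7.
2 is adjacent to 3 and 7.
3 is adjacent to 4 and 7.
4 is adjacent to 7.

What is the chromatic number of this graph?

4

1, 2, 3, 7 form a clique, so at least 4 colors are needed.
One proper 4-coloring: 1=red, 2=yellow, 3=blue, 4=red, 5=blue, 6=blue, 7=green. No two adjacent vertices share a color.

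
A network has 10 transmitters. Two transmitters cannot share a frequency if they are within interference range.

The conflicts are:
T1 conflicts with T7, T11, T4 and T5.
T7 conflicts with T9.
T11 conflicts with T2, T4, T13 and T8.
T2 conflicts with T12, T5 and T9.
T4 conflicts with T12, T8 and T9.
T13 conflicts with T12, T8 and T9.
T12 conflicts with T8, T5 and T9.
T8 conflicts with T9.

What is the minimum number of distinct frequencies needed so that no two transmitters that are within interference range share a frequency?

T4, T12, T8, T9 are mutually in conflict, so at least 4 frequencies are needed.
4 frequencies suffice: frequency 1 → {T7, T11, T12}; frequency 2 → {T1, T9}; frequency 3 → {T2, T4, T13}; frequency 4 → {T8, T5}. Every pair that conflicts lands in different frequencies.

4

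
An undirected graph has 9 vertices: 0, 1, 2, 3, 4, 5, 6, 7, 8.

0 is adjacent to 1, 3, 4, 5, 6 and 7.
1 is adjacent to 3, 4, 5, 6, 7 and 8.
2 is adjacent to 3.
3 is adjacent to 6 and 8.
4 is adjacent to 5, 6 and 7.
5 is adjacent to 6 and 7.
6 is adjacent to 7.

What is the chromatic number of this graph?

0, 1, 4, 5, 6, 7 form a clique, so at least 6 colors are needed.
6 colors suffice: color a → {1, 2}; color b → {0, 8}; color c → {6}; color d → {3, 7}; color e → {4}; color f → {5}. Every edge joins two different colors.

6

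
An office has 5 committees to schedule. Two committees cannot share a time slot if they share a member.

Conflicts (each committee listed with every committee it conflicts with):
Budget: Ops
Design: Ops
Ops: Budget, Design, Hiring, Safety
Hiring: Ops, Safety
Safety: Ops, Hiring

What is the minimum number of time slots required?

3

Ops, Hiring, Safety all conflict with each other, so at least 3 time slots are needed.
Using 3 time slots: Budget=2, Design=2, Ops=1, Hiring=2, Safety=3. Every pair that conflicts lands in different time slots.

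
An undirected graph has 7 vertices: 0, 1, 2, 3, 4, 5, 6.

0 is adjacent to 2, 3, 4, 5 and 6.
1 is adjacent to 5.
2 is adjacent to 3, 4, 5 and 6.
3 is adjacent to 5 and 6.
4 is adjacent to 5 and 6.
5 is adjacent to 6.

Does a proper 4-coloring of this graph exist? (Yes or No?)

0, 2, 3, 5, 6 form a clique, so at least 5 colors are needed.
So 4 colors are not enough.

No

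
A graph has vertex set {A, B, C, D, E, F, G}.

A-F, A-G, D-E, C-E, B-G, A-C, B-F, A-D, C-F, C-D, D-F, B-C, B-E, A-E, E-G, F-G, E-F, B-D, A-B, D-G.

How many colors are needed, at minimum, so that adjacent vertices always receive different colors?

A, B, D, E, F, G form a clique, so at least 6 colors are needed.
6 colors suffice: color 1 → {F}; color 2 → {D}; color 3 → {B}; color 4 → {A}; color 5 → {E}; color 6 → {C, G}. Each edge has distinct colors on its endpoints.

6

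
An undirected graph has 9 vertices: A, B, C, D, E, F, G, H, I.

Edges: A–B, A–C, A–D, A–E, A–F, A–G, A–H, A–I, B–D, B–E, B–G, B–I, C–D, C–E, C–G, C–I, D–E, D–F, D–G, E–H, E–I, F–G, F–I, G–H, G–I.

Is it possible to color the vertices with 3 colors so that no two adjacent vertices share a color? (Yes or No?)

No

A, C, E, I are pairwise adjacent (a clique of size 4), so at least 4 colors are needed.
So 3 colors are not enough.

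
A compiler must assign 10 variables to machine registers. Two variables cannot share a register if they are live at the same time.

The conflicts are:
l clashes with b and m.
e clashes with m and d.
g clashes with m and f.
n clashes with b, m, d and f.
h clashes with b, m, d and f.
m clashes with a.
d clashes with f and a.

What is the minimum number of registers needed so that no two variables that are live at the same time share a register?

3

h, d, f are mutually in conflict, so at least 3 registers are needed.
3 registers suffice: l=2, e=2, g=3, n=3, h=3, b=1, m=1, d=1, f=2, a=2. Each listed conflict is separated.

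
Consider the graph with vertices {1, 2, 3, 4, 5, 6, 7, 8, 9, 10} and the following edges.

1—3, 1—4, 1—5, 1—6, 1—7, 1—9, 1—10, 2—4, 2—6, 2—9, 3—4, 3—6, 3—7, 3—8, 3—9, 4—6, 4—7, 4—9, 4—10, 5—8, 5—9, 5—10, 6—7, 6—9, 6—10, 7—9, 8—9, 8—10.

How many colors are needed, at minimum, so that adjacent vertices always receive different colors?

6

1, 3, 4, 6, 7, 9 are mutually adjacent (a clique of size 6), so at least 6 colors are needed.
6 colors suffice: color red → {9, 10}; color blue → {1, 2, 8}; color green → {5, 6}; color yellow → {4}; color purple → {3}; color orange → {7}. No two adjacent vertices share a color.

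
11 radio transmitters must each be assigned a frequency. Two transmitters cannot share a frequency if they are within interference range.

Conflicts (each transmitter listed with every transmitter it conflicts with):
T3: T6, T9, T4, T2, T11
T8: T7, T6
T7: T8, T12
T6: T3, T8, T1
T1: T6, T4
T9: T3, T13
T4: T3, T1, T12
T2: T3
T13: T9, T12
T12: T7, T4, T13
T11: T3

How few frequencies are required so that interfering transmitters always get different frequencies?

The cycle T13-T9-T3-T4-T12-T13 has odd length 5, so it cannot be 2-colored; at least 3 frequencies are needed.
3 frequencies suffice: frequency 1 → {T3, T8, T1, T12}; frequency 2 → {T7, T6, T9, T4, T2, T11}; frequency 3 → {T13}. Each listed conflict is separated.

3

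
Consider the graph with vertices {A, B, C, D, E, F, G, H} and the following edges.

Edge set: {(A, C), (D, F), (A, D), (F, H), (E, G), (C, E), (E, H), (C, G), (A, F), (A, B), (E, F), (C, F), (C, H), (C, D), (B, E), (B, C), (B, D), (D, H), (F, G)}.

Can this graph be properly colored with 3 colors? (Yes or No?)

No

C, E, F, H are mutually adjacent (a clique of size 4), so at least 4 colors are needed.
So 3 colors are not enough.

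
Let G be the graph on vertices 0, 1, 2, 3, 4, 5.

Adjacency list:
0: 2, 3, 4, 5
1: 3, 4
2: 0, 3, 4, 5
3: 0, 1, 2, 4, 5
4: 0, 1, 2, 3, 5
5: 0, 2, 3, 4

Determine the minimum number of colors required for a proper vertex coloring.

5

0, 2, 3, 4, 5 are mutually adjacent (a clique of size 5), so at least 5 colors are needed.
5 colors suffice: 0=e, 1=c, 2=d, 3=a, 4=b, 5=c. Every edge joins two different colors.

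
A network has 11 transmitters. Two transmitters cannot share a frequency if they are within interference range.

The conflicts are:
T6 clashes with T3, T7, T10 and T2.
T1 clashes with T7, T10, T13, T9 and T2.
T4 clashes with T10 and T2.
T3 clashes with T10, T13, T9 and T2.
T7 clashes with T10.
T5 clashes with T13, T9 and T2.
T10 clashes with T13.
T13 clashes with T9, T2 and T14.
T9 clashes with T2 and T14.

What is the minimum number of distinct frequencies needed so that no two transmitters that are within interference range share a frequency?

T3, T13, T9, T2 are mutually in conflict, so at least 4 frequencies are needed.
4 frequencies suffice: frequency 1 → {T6, T4, T13}; frequency 2 → {T10, T2, T14}; frequency 3 → {T7, T9}; frequency 4 → {T1, T3, T5}. No two conflicting transmitters share a frequency.

4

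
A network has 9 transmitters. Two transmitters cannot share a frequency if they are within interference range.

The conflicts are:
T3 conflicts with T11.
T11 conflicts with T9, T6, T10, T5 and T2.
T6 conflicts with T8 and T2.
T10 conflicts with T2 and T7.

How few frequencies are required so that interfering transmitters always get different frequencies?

T11, T10, T2 are mutually in conflict, so at least 3 frequencies are needed.
3 frequencies suffice: T3=2, T11=1, T9=2, T6=2, T10=2, T5=2, T8=1, T2=3, T7=1. Every pair that conflicts lands in different frequencies.

3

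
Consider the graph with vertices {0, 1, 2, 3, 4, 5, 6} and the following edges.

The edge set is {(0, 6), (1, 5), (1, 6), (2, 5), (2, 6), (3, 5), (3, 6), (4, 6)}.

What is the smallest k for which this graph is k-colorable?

1 and 5 are adjacent, so at least 2 colors are needed.
2 colors suffice: color a → {5, 6}; color b → {0, 1, 2, 3, 4}. Each edge has distinct colors on its endpoints.

2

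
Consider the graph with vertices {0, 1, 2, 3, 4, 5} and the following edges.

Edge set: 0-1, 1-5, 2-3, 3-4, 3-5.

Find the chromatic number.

3 and 4 are adjacent, so at least 2 colors are needed.
2 colors suffice: color red → {1, 3}; color blue → {0, 2, 4, 5}. Every edge joins two different colors.

2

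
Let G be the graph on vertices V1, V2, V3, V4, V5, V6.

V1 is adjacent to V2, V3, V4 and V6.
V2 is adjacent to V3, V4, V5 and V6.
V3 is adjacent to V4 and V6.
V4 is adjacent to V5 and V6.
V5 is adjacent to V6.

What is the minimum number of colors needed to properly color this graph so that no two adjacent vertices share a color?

V1, V2, V3, V4, V6 are mutually adjacent (a clique of size 5), so at least 5 colors are needed.
5 colors suffice: V1=purple, V2=green, V3=yellow, V4=blue, V5=yellow, V6=red. Each edge has distinct colors on its endpoints.

5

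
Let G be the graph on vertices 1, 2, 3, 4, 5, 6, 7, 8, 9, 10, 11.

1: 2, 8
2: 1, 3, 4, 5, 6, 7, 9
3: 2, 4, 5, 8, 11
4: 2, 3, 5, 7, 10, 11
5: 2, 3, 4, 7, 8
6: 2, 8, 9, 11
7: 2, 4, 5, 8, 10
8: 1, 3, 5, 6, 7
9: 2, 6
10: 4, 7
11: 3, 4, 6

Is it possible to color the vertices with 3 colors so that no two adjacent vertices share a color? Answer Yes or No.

No

2, 4, 5, 7 are pairwise adjacent (a clique of size 4), so at least 4 colors are needed.
So 3 colors are not enough.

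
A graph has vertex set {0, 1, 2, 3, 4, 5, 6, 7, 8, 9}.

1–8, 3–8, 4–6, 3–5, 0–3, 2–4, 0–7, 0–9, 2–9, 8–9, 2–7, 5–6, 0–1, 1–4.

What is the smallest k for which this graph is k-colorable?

3

The cycle 7-2-4-1-0-7 has odd length 5, so it cannot be 2-colored; at least 3 colors are needed.
3 colors suffice: 0=a, 1=b, 2=c, 3=b, 4=a, 5=a, 6=b, 7=b, 8=a, 9=b. Every edge joins two different colors.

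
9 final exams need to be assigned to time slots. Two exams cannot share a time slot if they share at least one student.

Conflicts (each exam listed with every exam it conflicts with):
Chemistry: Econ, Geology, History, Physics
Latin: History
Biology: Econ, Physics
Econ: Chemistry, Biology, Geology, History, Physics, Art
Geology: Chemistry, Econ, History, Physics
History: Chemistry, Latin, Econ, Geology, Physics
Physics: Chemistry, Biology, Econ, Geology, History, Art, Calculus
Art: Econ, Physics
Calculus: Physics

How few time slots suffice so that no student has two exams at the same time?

Chemistry, Econ, Geology, History, Physics pairwise conflict, so at least 5 time slots are needed.
5 time slots suffice: Chemistry=5, Latin=1, Biology=3, Econ=2, Geology=4, History=3, Physics=1, Art=3, Calculus=2. Every pair that conflicts lands in different time slots.

5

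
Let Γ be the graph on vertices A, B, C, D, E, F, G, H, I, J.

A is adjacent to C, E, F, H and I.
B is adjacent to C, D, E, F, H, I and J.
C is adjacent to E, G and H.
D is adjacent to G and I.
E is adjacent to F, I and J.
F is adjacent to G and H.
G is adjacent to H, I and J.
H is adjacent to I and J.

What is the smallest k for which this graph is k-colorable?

D, G, I are pairwise adjacent, so at least 3 colors are needed.
3 colors suffice: color 1 → {A, B, G}; color 2 → {D, E, H}; color 3 → {C, F, I, J}. Each edge has distinct colors on its endpoints.

3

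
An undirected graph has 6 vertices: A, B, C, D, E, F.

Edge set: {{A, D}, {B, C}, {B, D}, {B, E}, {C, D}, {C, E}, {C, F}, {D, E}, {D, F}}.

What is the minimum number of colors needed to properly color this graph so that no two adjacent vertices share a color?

4

B, C, D, E form a clique, so at least 4 colors are needed.
4 colors suffice: color red → {D}; color blue → {A, C}; color green → {B, F}; color yellow → {E}. Every edge joins two different colors.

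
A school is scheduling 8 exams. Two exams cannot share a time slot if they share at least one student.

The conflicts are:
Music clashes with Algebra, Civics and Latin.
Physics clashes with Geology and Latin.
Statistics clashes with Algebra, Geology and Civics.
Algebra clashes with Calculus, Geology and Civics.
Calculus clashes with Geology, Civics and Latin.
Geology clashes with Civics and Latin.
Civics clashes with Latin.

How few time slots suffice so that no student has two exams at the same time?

Calculus, Geology, Civics, Latin are mutually in conflict, so at least 4 time slots are needed.
4 time slots suffice: time slot 1 → {Music, Geology}; time slot 2 → {Physics, Civics}; time slot 3 → {Algebra, Latin}; time slot 4 → {Statistics, Calculus}. Each listed conflict is separated.

4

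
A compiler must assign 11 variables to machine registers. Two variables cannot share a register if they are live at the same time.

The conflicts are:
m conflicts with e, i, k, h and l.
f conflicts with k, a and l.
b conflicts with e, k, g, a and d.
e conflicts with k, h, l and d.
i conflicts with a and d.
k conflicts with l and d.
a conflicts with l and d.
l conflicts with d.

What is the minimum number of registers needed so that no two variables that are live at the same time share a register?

e, k, l, d are mutually in conflict, so at least 4 registers are needed.
4 registers suffice: register 1 → {b, i, h, l}; register 2 → {e, g, a}; register 3 → {k}; register 4 → {m, f, d}. Each listed conflict is separated.

4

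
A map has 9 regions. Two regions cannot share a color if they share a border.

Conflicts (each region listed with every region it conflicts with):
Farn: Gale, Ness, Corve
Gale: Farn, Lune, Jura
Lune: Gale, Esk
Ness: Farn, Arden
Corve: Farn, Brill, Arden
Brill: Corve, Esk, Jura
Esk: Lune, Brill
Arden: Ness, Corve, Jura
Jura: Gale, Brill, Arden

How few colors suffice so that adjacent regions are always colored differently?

The cycle Arden-Corve-Farn-Gale-Jura-Arden has odd length 5, so it cannot be 2-colored; at least 3 colors are needed.
One proper 3-coloring: Farn=1, Gale=2, Lune=3, Ness=3, Corve=3, Brill=2, Esk=1, Arden=2, Jura=1. Every pair that conflicts lands in different colors.

3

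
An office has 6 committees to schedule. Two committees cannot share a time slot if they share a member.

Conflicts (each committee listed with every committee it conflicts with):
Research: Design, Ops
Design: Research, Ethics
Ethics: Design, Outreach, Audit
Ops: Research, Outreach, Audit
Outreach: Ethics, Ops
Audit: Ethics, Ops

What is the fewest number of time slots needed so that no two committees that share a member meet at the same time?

The cycle Ops-Audit-Ethics-Design-Research-Ops has odd length 5, so it cannot be 2-colored; at least 3 time slots are needed.
3 time slots suffice: time slot 1 → {Ethics, Ops}; time slot 2 → {Research, Outreach, Audit}; time slot 3 → {Design}. No two conflicting committees share a time slot.

3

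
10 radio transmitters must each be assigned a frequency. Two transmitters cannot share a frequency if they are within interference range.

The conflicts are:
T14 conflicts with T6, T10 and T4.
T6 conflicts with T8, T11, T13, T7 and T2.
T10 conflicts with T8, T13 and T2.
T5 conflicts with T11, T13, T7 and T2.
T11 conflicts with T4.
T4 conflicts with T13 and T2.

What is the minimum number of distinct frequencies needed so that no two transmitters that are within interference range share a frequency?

T10 and T2 conflict, so at least 2 frequencies are needed.
2 frequencies suffice: T14=2, T6=1, T10=1, T8=2, T5=1, T11=2, T4=1, T13=2, T7=2, T2=2. Every pair that conflicts lands in different frequencies.

2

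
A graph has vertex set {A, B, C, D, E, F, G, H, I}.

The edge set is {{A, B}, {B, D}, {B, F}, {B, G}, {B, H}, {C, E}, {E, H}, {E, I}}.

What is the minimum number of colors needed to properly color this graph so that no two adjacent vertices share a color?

C and E are adjacent, so at least 2 colors are needed.
2 colors suffice: color 1 → {B, E}; color 2 → {A, C, D, F, G, H, I}. No two adjacent vertices share a color.

2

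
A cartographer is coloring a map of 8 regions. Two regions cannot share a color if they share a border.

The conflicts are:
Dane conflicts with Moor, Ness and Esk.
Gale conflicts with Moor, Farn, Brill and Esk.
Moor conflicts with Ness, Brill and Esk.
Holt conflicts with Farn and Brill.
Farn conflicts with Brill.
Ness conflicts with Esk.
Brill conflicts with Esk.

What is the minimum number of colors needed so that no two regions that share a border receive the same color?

Dane, Moor, Ness, Esk all conflict with each other, so at least 4 colors are needed.
4 colors suffice: Dane=4, Gale=4, Moor=1, Holt=2, Farn=1, Ness=3, Brill=3, Esk=2. No two conflicting regions share a color.

4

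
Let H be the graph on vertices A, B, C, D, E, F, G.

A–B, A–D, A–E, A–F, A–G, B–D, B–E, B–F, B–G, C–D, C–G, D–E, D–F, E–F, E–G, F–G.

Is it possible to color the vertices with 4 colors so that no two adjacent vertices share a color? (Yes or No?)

No

A, B, D, E, F are pairwise adjacent (a clique of size 5), so at least 5 colors are needed.
So 4 colors are not enough.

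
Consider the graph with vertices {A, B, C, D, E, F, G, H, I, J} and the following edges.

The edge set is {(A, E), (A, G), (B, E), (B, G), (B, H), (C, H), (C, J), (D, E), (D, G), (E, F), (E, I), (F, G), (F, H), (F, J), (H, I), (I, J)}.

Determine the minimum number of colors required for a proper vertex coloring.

I and J are adjacent, so at least 2 colors are needed.
One proper 2-coloring: A=blue, B=blue, C=blue, D=blue, E=red, F=blue, G=red, H=red, I=blue, J=red. Every edge joins two different colors.

2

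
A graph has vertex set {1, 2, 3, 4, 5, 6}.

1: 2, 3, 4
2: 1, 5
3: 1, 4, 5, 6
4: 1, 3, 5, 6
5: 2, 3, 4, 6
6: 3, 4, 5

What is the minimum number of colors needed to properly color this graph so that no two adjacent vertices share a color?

3, 4, 5, 6 form a clique, so at least 4 colors are needed.
One proper 4-coloring: 1=red, 2=blue, 3=green, 4=blue, 5=red, 6=yellow. Every edge joins two different colors.

4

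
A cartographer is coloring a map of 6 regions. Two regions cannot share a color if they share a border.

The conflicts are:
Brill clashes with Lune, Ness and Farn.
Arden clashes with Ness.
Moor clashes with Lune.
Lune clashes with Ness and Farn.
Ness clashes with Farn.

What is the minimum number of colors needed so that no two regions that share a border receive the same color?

Brill, Lune, Ness, Farn pairwise conflict, so at least 4 colors are needed.
4 colors suffice: Brill=3, Arden=2, Moor=1, Lune=2, Ness=1, Farn=4. No two conflicting regions share a color.

4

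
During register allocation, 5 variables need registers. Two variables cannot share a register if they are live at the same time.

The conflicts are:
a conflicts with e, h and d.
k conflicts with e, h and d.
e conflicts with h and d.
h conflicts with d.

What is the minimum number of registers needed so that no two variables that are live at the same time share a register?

a, e, h, d are mutually in conflict, so at least 4 registers are needed.
4 registers suffice: register 1 → {d}; register 2 → {h}; register 3 → {e}; register 4 → {a, k}. No two conflicting variables share a register.

4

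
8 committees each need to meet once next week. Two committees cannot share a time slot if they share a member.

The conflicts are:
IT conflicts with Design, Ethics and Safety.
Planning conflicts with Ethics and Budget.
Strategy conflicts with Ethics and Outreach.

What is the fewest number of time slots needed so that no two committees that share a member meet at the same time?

2

IT and Ethics conflict, so at least 2 time slots are needed.
2 time slots suffice: IT=2, Planning=2, Design=1, Strategy=2, Ethics=1, Outreach=1, Safety=1, Budget=1. Every pair that conflicts lands in different time slots.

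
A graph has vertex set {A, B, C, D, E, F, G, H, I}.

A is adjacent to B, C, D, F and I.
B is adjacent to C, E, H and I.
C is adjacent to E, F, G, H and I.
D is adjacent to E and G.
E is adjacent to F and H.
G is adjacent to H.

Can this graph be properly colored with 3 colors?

No

A, B, C, I are mutually adjacent (a clique of size 4), so at least 4 colors are needed.
So 3 colors are not enough.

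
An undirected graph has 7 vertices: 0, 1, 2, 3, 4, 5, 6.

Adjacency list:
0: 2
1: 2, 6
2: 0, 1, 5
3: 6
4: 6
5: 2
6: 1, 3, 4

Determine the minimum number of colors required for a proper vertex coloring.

0 and 2 are adjacent, so at least 2 colors are needed.
2 colors suffice: 0=blue, 1=blue, 2=red, 3=blue, 4=blue, 5=blue, 6=red. No two adjacent vertices share a color.

2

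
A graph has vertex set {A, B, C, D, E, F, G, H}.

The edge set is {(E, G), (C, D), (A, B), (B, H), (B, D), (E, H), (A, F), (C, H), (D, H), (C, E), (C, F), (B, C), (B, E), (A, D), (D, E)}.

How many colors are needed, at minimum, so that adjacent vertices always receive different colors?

B, C, D, E, H are pairwise adjacent (a clique of size 5), so at least 5 colors are needed.
5 colors suffice: A=1, B=3, C=2, D=4, E=1, F=3, G=2, H=5. Every edge joins two different colors.

5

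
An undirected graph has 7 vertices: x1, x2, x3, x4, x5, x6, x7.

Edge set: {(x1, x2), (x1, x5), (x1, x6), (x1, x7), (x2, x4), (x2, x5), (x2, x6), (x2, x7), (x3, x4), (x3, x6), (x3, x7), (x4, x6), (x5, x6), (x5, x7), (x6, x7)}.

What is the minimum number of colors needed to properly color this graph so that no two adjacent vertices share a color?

5

x1, x2, x5, x6, x7 form a clique, so at least 5 colors are needed.
5 colors suffice: color 1 → {x6}; color 2 → {x4, x7}; color 3 → {x2, x3}; color 4 → {x5}; color 5 → {x1}. Every edge joins two different colors.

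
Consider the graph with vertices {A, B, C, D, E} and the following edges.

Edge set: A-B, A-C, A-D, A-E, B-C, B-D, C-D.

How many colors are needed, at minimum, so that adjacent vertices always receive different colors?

4

A, B, C, D form a clique, so at least 4 colors are needed.
A valid assignment using 4 colors: A=1, B=3, C=4, D=2, E=2. Each edge has distinct colors on its endpoints.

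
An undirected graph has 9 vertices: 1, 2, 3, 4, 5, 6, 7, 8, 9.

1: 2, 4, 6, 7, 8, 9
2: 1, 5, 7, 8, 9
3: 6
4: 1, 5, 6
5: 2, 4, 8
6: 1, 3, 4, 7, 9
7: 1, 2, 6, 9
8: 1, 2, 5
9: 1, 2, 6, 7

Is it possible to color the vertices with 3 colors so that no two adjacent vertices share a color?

1, 6, 7, 9 are pairwise adjacent (a clique of size 4), so at least 4 colors are needed.
So 3 colors are not enough.

No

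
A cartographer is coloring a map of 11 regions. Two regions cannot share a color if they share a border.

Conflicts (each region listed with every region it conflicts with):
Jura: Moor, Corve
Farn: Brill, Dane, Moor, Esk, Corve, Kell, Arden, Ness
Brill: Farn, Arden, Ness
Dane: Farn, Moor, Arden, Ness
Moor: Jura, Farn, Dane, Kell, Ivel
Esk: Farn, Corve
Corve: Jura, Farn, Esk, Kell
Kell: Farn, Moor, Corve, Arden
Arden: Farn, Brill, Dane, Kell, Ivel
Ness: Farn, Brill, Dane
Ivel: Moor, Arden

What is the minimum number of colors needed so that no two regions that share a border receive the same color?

3

Farn, Esk, Corve pairwise conflict, so at least 3 colors are needed.
3 colors suffice: color 1 → {Jura, Farn, Ivel}; color 2 → {Moor, Corve, Arden, Ness}; color 3 → {Brill, Dane, Esk, Kell}. No two conflicting regions share a color.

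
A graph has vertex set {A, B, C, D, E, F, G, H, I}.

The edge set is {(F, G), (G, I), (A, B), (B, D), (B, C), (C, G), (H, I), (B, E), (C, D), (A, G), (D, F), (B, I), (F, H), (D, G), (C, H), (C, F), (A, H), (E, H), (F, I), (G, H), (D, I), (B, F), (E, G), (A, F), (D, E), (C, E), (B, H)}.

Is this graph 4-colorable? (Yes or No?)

Yes

The chromatic number is 4. A, F, G, H form a clique, so at least 4 colors are needed.
One proper 4-coloring: A=4, B=2, C=4, D=1, E=3, F=3, G=2, H=1, I=4.
That is already a proper 4-coloring.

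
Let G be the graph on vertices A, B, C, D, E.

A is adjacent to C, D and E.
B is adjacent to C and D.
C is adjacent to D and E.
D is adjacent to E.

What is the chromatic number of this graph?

A, C, D, E are mutually adjacent (a clique of size 4), so at least 4 colors are needed.
4 colors suffice: color 1 → {C}; color 2 → {D}; color 3 → {A, B}; color 4 → {E}. Every edge joins two different colors.

4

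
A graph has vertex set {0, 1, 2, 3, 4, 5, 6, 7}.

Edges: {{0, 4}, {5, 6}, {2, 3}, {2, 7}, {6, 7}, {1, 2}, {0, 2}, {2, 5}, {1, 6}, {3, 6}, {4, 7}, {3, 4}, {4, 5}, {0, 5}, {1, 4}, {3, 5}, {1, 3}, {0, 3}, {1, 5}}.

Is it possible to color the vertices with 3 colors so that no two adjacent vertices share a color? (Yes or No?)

1, 3, 4, 5 are mutually adjacent (a clique of size 4), so at least 4 colors are needed.
So 3 colors are not enough.

No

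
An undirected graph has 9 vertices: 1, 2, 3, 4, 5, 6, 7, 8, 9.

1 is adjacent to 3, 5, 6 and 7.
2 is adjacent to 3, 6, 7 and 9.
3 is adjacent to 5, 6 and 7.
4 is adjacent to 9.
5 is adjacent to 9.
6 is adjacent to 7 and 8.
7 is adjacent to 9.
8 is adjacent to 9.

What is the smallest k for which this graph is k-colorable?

2, 3, 6, 7 form a clique, so at least 4 colors are needed.
4 colors suffice: color a → {6, 9}; color b → {4, 5, 7, 8}; color c → {3}; color d → {1, 2}. No two adjacent vertices share a color.

4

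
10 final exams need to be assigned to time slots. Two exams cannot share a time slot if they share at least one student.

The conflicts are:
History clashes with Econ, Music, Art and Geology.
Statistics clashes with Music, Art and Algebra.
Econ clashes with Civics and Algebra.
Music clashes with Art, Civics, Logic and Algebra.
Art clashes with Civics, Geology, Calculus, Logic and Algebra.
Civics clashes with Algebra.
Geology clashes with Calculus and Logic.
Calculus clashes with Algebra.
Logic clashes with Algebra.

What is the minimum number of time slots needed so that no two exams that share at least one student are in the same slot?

4

Statistics, Music, Art, Algebra are mutually in conflict, so at least 4 time slots are needed.
4 time slots suffice: History=2, Statistics=4, Econ=1, Music=3, Art=1, Civics=4, Geology=3, Calculus=4, Logic=4, Algebra=2. Every pair that conflicts lands in different time slots.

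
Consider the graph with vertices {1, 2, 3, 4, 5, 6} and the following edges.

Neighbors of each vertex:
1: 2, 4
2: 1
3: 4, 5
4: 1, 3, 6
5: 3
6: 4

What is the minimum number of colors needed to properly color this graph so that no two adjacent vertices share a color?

3 and 5 are adjacent, so at least 2 colors are needed.
2 colors suffice: 1=b, 2=a, 3=b, 4=a, 5=a, 6=b. No two adjacent vertices share a color.

2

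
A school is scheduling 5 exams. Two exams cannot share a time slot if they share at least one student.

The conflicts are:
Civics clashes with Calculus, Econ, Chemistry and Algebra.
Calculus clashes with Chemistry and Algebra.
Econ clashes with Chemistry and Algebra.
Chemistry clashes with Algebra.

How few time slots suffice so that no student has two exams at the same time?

Civics, Calculus, Chemistry, Algebra are mutually in conflict, so at least 4 time slots are needed.
4 time slots suffice: Civics=3, Calculus=4, Econ=4, Chemistry=1, Algebra=2. Every pair that conflicts lands in different time slots.

4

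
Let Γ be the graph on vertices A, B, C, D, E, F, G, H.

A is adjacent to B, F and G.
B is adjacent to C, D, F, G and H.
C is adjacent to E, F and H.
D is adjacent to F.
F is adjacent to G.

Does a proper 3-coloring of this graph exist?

No

A, B, F, G form a clique, so at least 4 colors are needed.
So 3 colors are not enough.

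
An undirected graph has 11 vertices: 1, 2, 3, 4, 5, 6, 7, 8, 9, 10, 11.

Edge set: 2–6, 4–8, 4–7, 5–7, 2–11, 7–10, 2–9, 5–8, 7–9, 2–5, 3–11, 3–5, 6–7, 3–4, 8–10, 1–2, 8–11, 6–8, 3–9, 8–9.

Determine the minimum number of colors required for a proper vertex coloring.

1 and 2 are adjacent, so at least 2 colors are needed.
One proper 2-coloring: 1=blue, 2=red, 3=red, 4=blue, 5=blue, 6=blue, 7=red, 8=red, 9=blue, 10=blue, 11=blue. No two adjacent vertices share a color.

2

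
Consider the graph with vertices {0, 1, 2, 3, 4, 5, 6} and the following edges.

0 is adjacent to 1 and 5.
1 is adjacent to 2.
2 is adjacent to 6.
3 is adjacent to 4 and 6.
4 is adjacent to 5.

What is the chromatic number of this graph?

The cycle 2-6-3-4-5-0-1-2 has odd length 7, so it cannot be 2-colored; at least 3 colors are needed.
One proper 3-coloring: 0=b, 1=a, 2=b, 3=b, 4=a, 5=c, 6=a. Each edge has distinct colors on its endpoints.

3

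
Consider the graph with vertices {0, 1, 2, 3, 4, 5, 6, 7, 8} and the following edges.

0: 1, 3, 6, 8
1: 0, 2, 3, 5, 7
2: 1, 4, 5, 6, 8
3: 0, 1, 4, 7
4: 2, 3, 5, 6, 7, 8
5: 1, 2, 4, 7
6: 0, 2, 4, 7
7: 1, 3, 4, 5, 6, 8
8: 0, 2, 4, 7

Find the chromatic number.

3

4, 7, 8 form a triangle, so at least 3 colors are needed.
3 colors suffice: 0=blue, 1=red, 2=blue, 3=green, 4=red, 5=green, 6=green, 7=blue, 8=green. No two adjacent vertices share a color.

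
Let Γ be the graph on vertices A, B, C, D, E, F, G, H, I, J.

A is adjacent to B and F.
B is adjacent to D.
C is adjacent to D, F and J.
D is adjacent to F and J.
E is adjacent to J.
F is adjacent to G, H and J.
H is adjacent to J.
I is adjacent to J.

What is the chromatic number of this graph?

4

C, D, F, J form a clique, so at least 4 colors are needed.
One proper 4-coloring: A=1, B=2, C=4, D=3, E=2, F=2, G=1, H=3, I=2, J=1. Every edge joins two different colors.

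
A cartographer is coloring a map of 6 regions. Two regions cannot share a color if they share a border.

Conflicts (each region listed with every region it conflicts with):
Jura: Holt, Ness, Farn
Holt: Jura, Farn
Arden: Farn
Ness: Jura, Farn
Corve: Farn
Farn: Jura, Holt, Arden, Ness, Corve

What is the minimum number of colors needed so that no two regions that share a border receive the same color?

3

Jura, Holt, Farn pairwise conflict, so at least 3 colors are needed.
3 colors suffice: color 1 → {Farn}; color 2 → {Jura, Arden, Corve}; color 3 → {Holt, Ness}. Every pair that conflicts lands in different colors.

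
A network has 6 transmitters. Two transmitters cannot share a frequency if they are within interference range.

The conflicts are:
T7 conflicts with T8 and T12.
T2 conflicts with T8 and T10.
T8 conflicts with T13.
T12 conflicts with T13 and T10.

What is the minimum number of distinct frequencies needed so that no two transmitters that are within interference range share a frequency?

3

The cycle T10-T12-T13-T8-T2-T10 has odd length 5, so it cannot be 2-colored; at least 3 frequencies are needed.
3 frequencies suffice: frequency 1 → {T8, T12}; frequency 2 → {T7, T13, T10}; frequency 3 → {T2}. Each listed conflict is separated.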